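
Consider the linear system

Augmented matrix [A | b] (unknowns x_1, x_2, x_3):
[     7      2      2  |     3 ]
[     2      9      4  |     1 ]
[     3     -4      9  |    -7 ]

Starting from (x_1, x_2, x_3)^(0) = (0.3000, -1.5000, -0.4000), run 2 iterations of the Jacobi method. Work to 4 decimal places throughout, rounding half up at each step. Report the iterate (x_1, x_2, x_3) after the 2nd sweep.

Iteration 1:
  x_1 = (3 - (2)·-1.5000 - (2)·-0.4000) / (7) = 0.9714
  x_2 = (1 - (2)·0.3000 - (4)·-0.4000) / (9) = 0.2222
  x_3 = (-7 - (3)·0.3000 - (-4)·-1.5000) / (9) = -1.5444
Iteration 2:
  x_1 = (3 - (2)·0.2222 - (2)·-1.5444) / (7) = 0.8063
  x_2 = (1 - (2)·0.9714 - (4)·-1.5444) / (9) = 0.5816
  x_3 = (-7 - (3)·0.9714 - (-4)·0.2222) / (9) = -1.0028

(0.8063, 0.5816, -1.0028)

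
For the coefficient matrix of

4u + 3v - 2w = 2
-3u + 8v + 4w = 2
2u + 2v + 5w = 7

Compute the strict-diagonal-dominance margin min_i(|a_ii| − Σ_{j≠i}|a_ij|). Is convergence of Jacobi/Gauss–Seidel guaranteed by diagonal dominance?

row 1: |4| − (3+2) = -1
row 2: |8| − (3+4) = 1
row 3: |5| − (2+2) = 1
minimum over rows = -1 → not strictly diagonally dominant

-1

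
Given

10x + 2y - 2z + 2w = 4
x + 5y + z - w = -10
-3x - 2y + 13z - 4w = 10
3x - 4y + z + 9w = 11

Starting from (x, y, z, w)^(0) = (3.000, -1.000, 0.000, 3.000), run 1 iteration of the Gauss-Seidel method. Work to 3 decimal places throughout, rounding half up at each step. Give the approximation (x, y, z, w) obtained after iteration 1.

Iteration 1:
  x = (4 - (2)·-1.000 - (-2)·0.000 - (2)·3.000) / (10) = 0.000
  y = (-10 - (1)·0.000 - (1)·0.000 - (-1)·3.000) / (5) = -1.400
  z = (10 - (-3)·0.000 - (-2)·-1.400 - (-4)·3.000) / (13) = 1.477
  w = (11 - (3)·0.000 - (-4)·-1.400 - (1)·1.477) / (9) = 0.436

(0.000, -1.400, 1.477, 0.436)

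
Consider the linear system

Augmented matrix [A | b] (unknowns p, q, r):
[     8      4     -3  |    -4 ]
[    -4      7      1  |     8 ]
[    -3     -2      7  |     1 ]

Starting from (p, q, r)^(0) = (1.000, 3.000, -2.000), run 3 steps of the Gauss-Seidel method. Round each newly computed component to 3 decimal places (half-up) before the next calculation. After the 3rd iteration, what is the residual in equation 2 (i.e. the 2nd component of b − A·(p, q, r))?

Iteration 1:
  p = (-4 - (4)·3.000 - (-3)·-2.000) / (8) = -2.750
  q = (8 - (-4)·-2.750 - (1)·-2.000) / (7) = -0.143
  r = (1 - (-3)·-2.750 - (-2)·-0.143) / (7) = -1.077
Iteration 2:
  p = (-4 - (4)·-0.143 - (-3)·-1.077) / (8) = -0.832
  q = (8 - (-4)·-0.832 - (1)·-1.077) / (7) = 0.821
  r = (1 - (-3)·-0.832 - (-2)·0.821) / (7) = 0.021
Iteration 3:
  p = (-4 - (4)·0.821 - (-3)·0.021) / (8) = -0.903
  q = (8 - (-4)·-0.903 - (1)·0.021) / (7) = 0.624
  r = (1 - (-3)·-0.903 - (-2)·0.624) / (7) = -0.066
Residual b − A·x = (0.530, 0.086, 0.001)

0.086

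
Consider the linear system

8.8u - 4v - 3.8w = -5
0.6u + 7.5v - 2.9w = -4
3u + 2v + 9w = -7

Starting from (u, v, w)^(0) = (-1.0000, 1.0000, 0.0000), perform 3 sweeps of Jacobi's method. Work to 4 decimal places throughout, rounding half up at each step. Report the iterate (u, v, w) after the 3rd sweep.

(-1.1997, -0.6955, -0.2500)

Iteration 1:
  u = (-5 - (-4)·1.0000 - (-3.8)·0.0000) / (8.8) = -0.1136
  v = (-4 - (0.6)·-1.0000 - (-2.9)·0.0000) / (7.5) = -0.4533
  w = (-7 - (3)·-1.0000 - (2)·1.0000) / (9) = -0.6667
Iteration 2:
  u = (-5 - (-4)·-0.4533 - (-3.8)·-0.6667) / (8.8) = -1.0621
  v = (-4 - (0.6)·-0.1136 - (-2.9)·-0.6667) / (7.5) = -0.7820
  w = (-7 - (3)·-0.1136 - (2)·-0.4533) / (9) = -0.6392
Iteration 3:
  u = (-5 - (-4)·-0.7820 - (-3.8)·-0.6392) / (8.8) = -1.1997
  v = (-4 - (0.6)·-1.0621 - (-2.9)·-0.6392) / (7.5) = -0.6955
  w = (-7 - (3)·-1.0621 - (2)·-0.7820) / (9) = -0.2500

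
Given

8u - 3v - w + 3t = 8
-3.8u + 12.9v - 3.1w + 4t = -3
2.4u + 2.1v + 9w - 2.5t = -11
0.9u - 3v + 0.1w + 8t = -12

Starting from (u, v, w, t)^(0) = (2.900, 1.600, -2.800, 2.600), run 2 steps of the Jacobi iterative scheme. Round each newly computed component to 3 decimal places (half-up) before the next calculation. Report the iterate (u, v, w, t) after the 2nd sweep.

(0.919, -0.178, -1.426, -1.832)

Iteration 1:
  u = (8 - (-3)·1.600 - (-1)·-2.800 - (3)·2.600) / (8) = 0.275
  v = (-3 - (-3.8)·2.900 - (-3.1)·-2.800 - (4)·2.600) / (12.9) = -0.857
  w = (-11 - (2.4)·2.900 - (2.1)·1.600 - (-2.5)·2.600) / (9) = -1.647
  t = (-12 - (0.9)·2.900 - (-3)·1.600 - (0.1)·-2.800) / (8) = -1.191
Iteration 2:
  u = (8 - (-3)·-0.857 - (-1)·-1.647 - (3)·-1.191) / (8) = 0.919
  v = (-3 - (-3.8)·0.275 - (-3.1)·-1.647 - (4)·-1.191) / (12.9) = -0.178
  w = (-11 - (2.4)·0.275 - (2.1)·-0.857 - (-2.5)·-1.191) / (9) = -1.426
  t = (-12 - (0.9)·0.275 - (-3)·-0.857 - (0.1)·-1.647) / (8) = -1.832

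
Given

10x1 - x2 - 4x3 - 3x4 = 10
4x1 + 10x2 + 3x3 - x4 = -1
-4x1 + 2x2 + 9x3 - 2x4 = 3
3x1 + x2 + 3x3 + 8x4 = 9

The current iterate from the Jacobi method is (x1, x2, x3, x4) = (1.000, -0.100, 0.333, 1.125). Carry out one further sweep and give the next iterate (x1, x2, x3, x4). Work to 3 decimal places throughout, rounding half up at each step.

One sweep:
  x1 = (10 - (-1)·-0.100 - (-4)·0.333 - (-3)·1.125) / (10) = 1.461
  x2 = (-1 - (4)·1.000 - (3)·0.333 - (-1)·1.125) / (10) = -0.487
  x3 = (3 - (-4)·1.000 - (2)·-0.100 - (-2)·1.125) / (9) = 1.050
  x4 = (9 - (3)·1.000 - (1)·-0.100 - (3)·0.333) / (8) = 0.638

(1.461, -0.487, 1.050, 0.638)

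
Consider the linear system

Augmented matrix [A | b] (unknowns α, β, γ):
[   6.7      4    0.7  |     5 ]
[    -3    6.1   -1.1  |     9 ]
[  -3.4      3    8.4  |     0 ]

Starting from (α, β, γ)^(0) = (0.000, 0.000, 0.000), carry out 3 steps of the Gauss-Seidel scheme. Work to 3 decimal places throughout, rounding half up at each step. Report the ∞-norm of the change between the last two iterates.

Iteration 1:
  α = (5 - (4)·0.000 - (0.7)·0.000) / (6.7) = 0.746
  β = (9 - (-3)·0.746 - (-1.1)·0.000) / (6.1) = 1.842
  γ = (0 - (-3.4)·0.746 - (3)·1.842) / (8.4) = -0.356
Iteration 2:
  α = (5 - (4)·1.842 - (0.7)·-0.356) / (6.7) = -0.316
  β = (9 - (-3)·-0.316 - (-1.1)·-0.356) / (6.1) = 1.256
  γ = (0 - (-3.4)·-0.316 - (3)·1.256) / (8.4) = -0.576
Iteration 3:
  α = (5 - (4)·1.256 - (0.7)·-0.576) / (6.7) = 0.057
  β = (9 - (-3)·0.057 - (-1.1)·-0.576) / (6.1) = 1.400
  γ = (0 - (-3.4)·0.057 - (3)·1.400) / (8.4) = -0.477
Change: (0.373, 0.144, 0.099) → max |·| = 0.373

0.373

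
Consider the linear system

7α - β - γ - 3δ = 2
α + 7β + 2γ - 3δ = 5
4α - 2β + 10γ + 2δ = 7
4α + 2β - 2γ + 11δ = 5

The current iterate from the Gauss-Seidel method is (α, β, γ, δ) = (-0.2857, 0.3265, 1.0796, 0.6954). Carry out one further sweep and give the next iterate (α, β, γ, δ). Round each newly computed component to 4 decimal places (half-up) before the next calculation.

(0.7846, 0.5918, 0.3654, 0.1281)

One sweep:
  α = (2 - (-1)·0.3265 - (-1)·1.0796 - (-3)·0.6954) / (7) = 0.7846
  β = (5 - (1)·0.7846 - (2)·1.0796 - (-3)·0.6954) / (7) = 0.5918
  γ = (7 - (4)·0.7846 - (-2)·0.5918 - (2)·0.6954) / (10) = 0.3654
  δ = (5 - (4)·0.7846 - (2)·0.5918 - (-2)·0.3654) / (11) = 0.1281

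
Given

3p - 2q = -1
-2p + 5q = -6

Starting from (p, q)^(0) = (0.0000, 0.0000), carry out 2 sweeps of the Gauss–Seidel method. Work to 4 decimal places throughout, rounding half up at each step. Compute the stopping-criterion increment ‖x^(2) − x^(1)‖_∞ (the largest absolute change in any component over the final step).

0.8889

Iteration 1:
  p = (-1 - (-2)·0.0000) / (3) = -0.3333
  q = (-6 - (-2)·-0.3333) / (5) = -1.3333
Iteration 2:
  p = (-1 - (-2)·-1.3333) / (3) = -1.2222
  q = (-6 - (-2)·-1.2222) / (5) = -1.6889
Change: (-0.8889, -0.3556) → max |·| = 0.8889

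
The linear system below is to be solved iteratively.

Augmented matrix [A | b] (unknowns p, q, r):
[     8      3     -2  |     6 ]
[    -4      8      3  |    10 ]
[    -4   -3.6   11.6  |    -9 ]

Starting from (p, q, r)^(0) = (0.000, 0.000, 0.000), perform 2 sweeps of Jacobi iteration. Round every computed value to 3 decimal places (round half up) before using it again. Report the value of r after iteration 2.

-0.129

Iteration 1:
  p = (6 - (3)·0.000 - (-2)·0.000) / (8) = 0.750
  q = (10 - (-4)·0.000 - (3)·0.000) / (8) = 1.250
  r = (-9 - (-4)·0.000 - (-3.6)·0.000) / (11.6) = -0.776
Iteration 2:
  p = (6 - (3)·1.250 - (-2)·-0.776) / (8) = 0.087
  q = (10 - (-4)·0.750 - (3)·-0.776) / (8) = 1.916
  r = (-9 - (-4)·0.750 - (-3.6)·1.250) / (11.6) = -0.129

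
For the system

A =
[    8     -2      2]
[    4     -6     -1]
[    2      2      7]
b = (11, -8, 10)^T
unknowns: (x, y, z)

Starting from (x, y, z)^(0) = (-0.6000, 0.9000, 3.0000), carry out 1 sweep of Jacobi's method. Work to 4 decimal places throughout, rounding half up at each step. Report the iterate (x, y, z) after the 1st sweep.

(0.8500, 0.4333, 1.3429)

Iteration 1:
  x = (11 - (-2)·0.9000 - (2)·3.0000) / (8) = 0.8500
  y = (-8 - (4)·-0.6000 - (-1)·3.0000) / (-6) = 0.4333
  z = (10 - (2)·-0.6000 - (2)·0.9000) / (7) = 1.3429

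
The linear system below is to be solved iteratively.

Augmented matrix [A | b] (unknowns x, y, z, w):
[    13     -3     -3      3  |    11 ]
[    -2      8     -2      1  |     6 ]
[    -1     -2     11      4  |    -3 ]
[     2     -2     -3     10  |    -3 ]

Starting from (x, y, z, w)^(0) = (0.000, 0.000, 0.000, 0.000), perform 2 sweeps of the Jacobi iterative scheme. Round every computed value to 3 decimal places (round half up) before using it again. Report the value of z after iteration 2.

Iteration 1:
  x = (11 - (-3)·0.000 - (-3)·0.000 - (3)·0.000) / (13) = 0.846
  y = (6 - (-2)·0.000 - (-2)·0.000 - (1)·0.000) / (8) = 0.750
  z = (-3 - (-1)·0.000 - (-2)·0.000 - (4)·0.000) / (11) = -0.273
  w = (-3 - (2)·0.000 - (-2)·0.000 - (-3)·0.000) / (10) = -0.300
Iteration 2:
  x = (11 - (-3)·0.750 - (-3)·-0.273 - (3)·-0.300) / (13) = 1.025
  y = (6 - (-2)·0.846 - (-2)·-0.273 - (1)·-0.300) / (8) = 0.931
  z = (-3 - (-1)·0.846 - (-2)·0.750 - (4)·-0.300) / (11) = 0.050
  w = (-3 - (2)·0.846 - (-2)·0.750 - (-3)·-0.273) / (10) = -0.401

0.050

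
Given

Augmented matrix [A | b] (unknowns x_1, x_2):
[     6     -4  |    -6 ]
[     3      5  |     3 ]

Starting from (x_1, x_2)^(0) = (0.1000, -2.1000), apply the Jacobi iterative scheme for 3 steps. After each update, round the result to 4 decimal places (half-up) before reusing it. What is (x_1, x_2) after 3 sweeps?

Iteration 1:
  x_1 = (-6 - (-4)·-2.1000) / (6) = -2.4000
  x_2 = (3 - (3)·0.1000) / (5) = 0.5400
Iteration 2:
  x_1 = (-6 - (-4)·0.5400) / (6) = -0.6400
  x_2 = (3 - (3)·-2.4000) / (5) = 2.0400
Iteration 3:
  x_1 = (-6 - (-4)·2.0400) / (6) = 0.3600
  x_2 = (3 - (3)·-0.6400) / (5) = 0.9840

(0.3600, 0.9840)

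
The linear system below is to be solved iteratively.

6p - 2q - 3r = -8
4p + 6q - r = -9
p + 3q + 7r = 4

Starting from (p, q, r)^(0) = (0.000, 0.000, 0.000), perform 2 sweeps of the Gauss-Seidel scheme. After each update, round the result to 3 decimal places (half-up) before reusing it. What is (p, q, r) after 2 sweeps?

Iteration 1:
  p = (-8 - (-2)·0.000 - (-3)·0.000) / (6) = -1.333
  q = (-9 - (4)·-1.333 - (-1)·0.000) / (6) = -0.611
  r = (4 - (1)·-1.333 - (3)·-0.611) / (7) = 1.024
Iteration 2:
  p = (-8 - (-2)·-0.611 - (-3)·1.024) / (6) = -1.025
  q = (-9 - (4)·-1.025 - (-1)·1.024) / (6) = -0.646
  r = (4 - (1)·-1.025 - (3)·-0.646) / (7) = 0.995

(-1.025, -0.646, 0.995)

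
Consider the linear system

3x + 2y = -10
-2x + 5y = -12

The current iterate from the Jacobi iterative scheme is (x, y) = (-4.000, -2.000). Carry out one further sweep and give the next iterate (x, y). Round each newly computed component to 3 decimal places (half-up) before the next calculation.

(-2.000, -4.000)

One sweep:
  x = (-10 - (2)·-2.000) / (3) = -2.000
  y = (-12 - (-2)·-4.000) / (5) = -4.000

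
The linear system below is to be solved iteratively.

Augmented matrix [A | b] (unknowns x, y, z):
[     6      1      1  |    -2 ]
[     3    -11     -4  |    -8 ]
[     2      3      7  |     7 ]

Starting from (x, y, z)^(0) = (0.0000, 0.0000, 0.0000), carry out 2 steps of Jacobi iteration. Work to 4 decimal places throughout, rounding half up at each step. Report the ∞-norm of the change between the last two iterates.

Iteration 1:
  x = (-2 - (1)·0.0000 - (1)·0.0000) / (6) = -0.3333
  y = (-8 - (3)·0.0000 - (-4)·0.0000) / (-11) = 0.7273
  z = (7 - (2)·0.0000 - (3)·0.0000) / (7) = 1.0000
Iteration 2:
  x = (-2 - (1)·0.7273 - (1)·1.0000) / (6) = -0.6212
  y = (-8 - (3)·-0.3333 - (-4)·1.0000) / (-11) = 0.2727
  z = (7 - (2)·-0.3333 - (3)·0.7273) / (7) = 0.7835
Change: (-0.2879, -0.4546, -0.2165) → max |·| = 0.4546

0.4546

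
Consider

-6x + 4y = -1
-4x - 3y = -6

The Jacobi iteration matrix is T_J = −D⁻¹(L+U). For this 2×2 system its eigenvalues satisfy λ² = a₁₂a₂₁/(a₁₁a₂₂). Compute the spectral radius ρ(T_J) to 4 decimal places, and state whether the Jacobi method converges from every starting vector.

0.9428

a₁₂a₂₁/(a₁₁a₂₂) = (4)·(-4) / ((-6)·(-3)) = -0.888889
ρ = √|-0.888889| = √0.888889 = 0.9428
ρ < 1, so Jacobi converges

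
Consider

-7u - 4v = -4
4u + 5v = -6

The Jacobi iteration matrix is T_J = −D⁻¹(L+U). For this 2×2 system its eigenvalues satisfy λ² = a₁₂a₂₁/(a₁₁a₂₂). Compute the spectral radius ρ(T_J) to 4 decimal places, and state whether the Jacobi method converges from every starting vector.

a₁₂a₂₁/(a₁₁a₂₂) = (-4)·(4) / ((-7)·(5)) = 0.457143
ρ = √|0.457143| = √0.457143 = 0.6761
ρ < 1, so Jacobi converges

0.6761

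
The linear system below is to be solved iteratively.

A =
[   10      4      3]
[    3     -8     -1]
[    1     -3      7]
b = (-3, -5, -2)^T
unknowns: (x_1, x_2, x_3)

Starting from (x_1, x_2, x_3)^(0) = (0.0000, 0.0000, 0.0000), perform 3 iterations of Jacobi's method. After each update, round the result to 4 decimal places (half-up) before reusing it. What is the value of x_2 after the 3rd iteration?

Iteration 1:
  x_1 = (-3 - (4)·0.0000 - (3)·0.0000) / (10) = -0.3000
  x_2 = (-5 - (3)·0.0000 - (-1)·0.0000) / (-8) = 0.6250
  x_3 = (-2 - (1)·0.0000 - (-3)·0.0000) / (7) = -0.2857
Iteration 2:
  x_1 = (-3 - (4)·0.6250 - (3)·-0.2857) / (10) = -0.4643
  x_2 = (-5 - (3)·-0.3000 - (-1)·-0.2857) / (-8) = 0.5482
  x_3 = (-2 - (1)·-0.3000 - (-3)·0.6250) / (7) = 0.0250
Iteration 3:
  x_1 = (-3 - (4)·0.5482 - (3)·0.0250) / (10) = -0.5268
  x_2 = (-5 - (3)·-0.4643 - (-1)·0.0250) / (-8) = 0.4478
  x_3 = (-2 - (1)·-0.4643 - (-3)·0.5482) / (7) = 0.0156

0.4478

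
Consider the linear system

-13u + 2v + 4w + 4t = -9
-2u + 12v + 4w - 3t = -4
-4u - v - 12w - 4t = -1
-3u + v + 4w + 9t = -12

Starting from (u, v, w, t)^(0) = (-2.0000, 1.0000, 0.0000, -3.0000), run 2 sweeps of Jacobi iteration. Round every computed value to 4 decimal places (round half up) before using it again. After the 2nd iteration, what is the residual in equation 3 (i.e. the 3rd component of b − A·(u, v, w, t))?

Iteration 1:
  u = (-9 - (2)·1.0000 - (4)·0.0000 - (4)·-3.0000) / (-13) = -0.0769
  v = (-4 - (-2)·-2.0000 - (4)·0.0000 - (-3)·-3.0000) / (12) = -1.4167
  w = (-1 - (-4)·-2.0000 - (-1)·1.0000 - (-4)·-3.0000) / (-12) = 1.6667
  t = (-12 - (-3)·-2.0000 - (1)·1.0000 - (4)·0.0000) / (9) = -2.1111
Iteration 2:
  u = (-9 - (2)·-1.4167 - (4)·1.6667 - (4)·-2.1111) / (-13) = 0.3376
  v = (-4 - (-2)·-0.0769 - (4)·1.6667 - (-3)·-2.1111) / (12) = -1.4295
  w = (-1 - (-4)·-0.0769 - (-1)·-1.4167 - (-4)·-2.1111) / (-12) = 0.9307
  t = (-12 - (-3)·-0.0769 - (1)·-1.4167 - (4)·1.6667) / (9) = -1.9423
Residual b − A·x = (2.2942, 4.2795, 2.3201, 4.2002)

2.3201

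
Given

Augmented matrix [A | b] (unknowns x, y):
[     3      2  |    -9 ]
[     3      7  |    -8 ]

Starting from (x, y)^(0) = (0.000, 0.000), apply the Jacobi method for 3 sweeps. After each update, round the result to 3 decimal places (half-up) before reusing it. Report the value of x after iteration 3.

Iteration 1:
  x = (-9 - (2)·0.000) / (3) = -3.000
  y = (-8 - (3)·0.000) / (7) = -1.143
Iteration 2:
  x = (-9 - (2)·-1.143) / (3) = -2.238
  y = (-8 - (3)·-3.000) / (7) = 0.143
Iteration 3:
  x = (-9 - (2)·0.143) / (3) = -3.095
  y = (-8 - (3)·-2.238) / (7) = -0.184

-3.095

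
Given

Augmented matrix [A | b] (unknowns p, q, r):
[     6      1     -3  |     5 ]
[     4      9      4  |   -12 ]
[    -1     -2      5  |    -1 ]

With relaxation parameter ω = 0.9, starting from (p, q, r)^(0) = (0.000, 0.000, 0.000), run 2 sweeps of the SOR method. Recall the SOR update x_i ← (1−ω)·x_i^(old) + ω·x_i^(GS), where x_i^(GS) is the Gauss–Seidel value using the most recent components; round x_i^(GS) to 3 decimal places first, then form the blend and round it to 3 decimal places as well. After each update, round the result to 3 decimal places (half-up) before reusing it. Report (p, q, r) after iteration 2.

(0.787, -1.431, -0.612)

Iteration 1:
  p: GS value = (5 - (1)·0.000 - (-3)·0.000) / (6) = 0.833;  p ← (1−ω)·0.000 + ω·0.833 = 0.750
  q: GS value = (-12 - (4)·0.750 - (4)·0.000) / (9) = -1.667;  q ← (1−ω)·0.000 + ω·-1.667 = -1.500
  r: GS value = (-1 - (-1)·0.750 - (-2)·-1.500) / (5) = -0.650;  r ← (1−ω)·0.000 + ω·-0.650 = -0.585
Iteration 2:
  p: GS value = (5 - (1)·-1.500 - (-3)·-0.585) / (6) = 0.791;  p ← (1−ω)·0.750 + ω·0.791 = 0.787
  q: GS value = (-12 - (4)·0.787 - (4)·-0.585) / (9) = -1.423;  q ← (1−ω)·-1.500 + ω·-1.423 = -1.431
  r: GS value = (-1 - (-1)·0.787 - (-2)·-1.431) / (5) = -0.615;  r ← (1−ω)·-0.585 + ω·-0.615 = -0.612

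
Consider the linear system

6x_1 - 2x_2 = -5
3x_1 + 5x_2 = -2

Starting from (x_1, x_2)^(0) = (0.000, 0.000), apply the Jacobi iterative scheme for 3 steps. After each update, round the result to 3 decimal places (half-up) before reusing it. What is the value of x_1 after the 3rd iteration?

-0.800

Iteration 1:
  x_1 = (-5 - (-2)·0.000) / (6) = -0.833
  x_2 = (-2 - (3)·0.000) / (5) = -0.400
Iteration 2:
  x_1 = (-5 - (-2)·-0.400) / (6) = -0.967
  x_2 = (-2 - (3)·-0.833) / (5) = 0.100
Iteration 3:
  x_1 = (-5 - (-2)·0.100) / (6) = -0.800
  x_2 = (-2 - (3)·-0.967) / (5) = 0.180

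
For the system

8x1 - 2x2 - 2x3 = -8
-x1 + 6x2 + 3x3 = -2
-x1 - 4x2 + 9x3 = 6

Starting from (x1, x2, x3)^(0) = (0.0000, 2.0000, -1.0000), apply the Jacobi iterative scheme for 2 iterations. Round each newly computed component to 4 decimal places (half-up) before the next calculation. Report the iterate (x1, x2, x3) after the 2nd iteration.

(-0.5694, -1.2361, 0.6574)

Iteration 1:
  x1 = (-8 - (-2)·2.0000 - (-2)·-1.0000) / (8) = -0.7500
  x2 = (-2 - (-1)·0.0000 - (3)·-1.0000) / (6) = 0.1667
  x3 = (6 - (-1)·0.0000 - (-4)·2.0000) / (9) = 1.5556
Iteration 2:
  x1 = (-8 - (-2)·0.1667 - (-2)·1.5556) / (8) = -0.5694
  x2 = (-2 - (-1)·-0.7500 - (3)·1.5556) / (6) = -1.2361
  x3 = (6 - (-1)·-0.7500 - (-4)·0.1667) / (9) = 0.6574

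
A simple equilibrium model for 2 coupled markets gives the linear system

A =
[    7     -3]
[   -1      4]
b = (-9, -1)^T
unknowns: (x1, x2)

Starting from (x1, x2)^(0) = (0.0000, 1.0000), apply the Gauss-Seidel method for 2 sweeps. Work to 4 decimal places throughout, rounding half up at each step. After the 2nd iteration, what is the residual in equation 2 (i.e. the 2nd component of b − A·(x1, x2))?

Iteration 1:
  x1 = (-9 - (-3)·1.0000) / (7) = -0.8571
  x2 = (-1 - (-1)·-0.8571) / (4) = -0.4643
Iteration 2:
  x1 = (-9 - (-3)·-0.4643) / (7) = -1.4847
  x2 = (-1 - (-1)·-1.4847) / (4) = -0.6212
Residual b − A·x = (-0.4707, 0.0001)

0.0001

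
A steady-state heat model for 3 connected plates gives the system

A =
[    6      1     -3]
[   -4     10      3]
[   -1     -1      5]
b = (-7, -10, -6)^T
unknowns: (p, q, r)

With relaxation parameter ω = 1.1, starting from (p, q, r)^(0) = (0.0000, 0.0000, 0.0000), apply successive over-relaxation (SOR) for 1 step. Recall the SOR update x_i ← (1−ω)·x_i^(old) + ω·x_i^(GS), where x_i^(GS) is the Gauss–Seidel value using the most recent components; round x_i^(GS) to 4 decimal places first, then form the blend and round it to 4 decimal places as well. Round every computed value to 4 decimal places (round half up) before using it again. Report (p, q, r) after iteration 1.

Iteration 1:
  p: GS value = (-7 - (1)·0.0000 - (-3)·0.0000) / (6) = -1.1667;  p ← (1−ω)·0.0000 + ω·-1.1667 = -1.2834
  q: GS value = (-10 - (-4)·-1.2834 - (3)·0.0000) / (10) = -1.5134;  q ← (1−ω)·0.0000 + ω·-1.5134 = -1.6647
  r: GS value = (-6 - (-1)·-1.2834 - (-1)·-1.6647) / (5) = -1.7896;  r ← (1−ω)·0.0000 + ω·-1.7896 = -1.9686

(-1.2834, -1.6647, -1.9686)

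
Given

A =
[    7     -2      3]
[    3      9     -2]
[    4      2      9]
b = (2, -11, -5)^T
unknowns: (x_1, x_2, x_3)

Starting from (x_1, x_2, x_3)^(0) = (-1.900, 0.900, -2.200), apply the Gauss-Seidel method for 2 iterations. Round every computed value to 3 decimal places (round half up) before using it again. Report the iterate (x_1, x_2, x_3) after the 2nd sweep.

Iteration 1:
  x_1 = (2 - (-2)·0.900 - (3)·-2.200) / (7) = 1.486
  x_2 = (-11 - (3)·1.486 - (-2)·-2.200) / (9) = -2.206
  x_3 = (-5 - (4)·1.486 - (2)·-2.206) / (9) = -0.726
Iteration 2:
  x_1 = (2 - (-2)·-2.206 - (3)·-0.726) / (7) = -0.033
  x_2 = (-11 - (3)·-0.033 - (-2)·-0.726) / (9) = -1.373
  x_3 = (-5 - (4)·-0.033 - (2)·-1.373) / (9) = -0.236

(-0.033, -1.373, -0.236)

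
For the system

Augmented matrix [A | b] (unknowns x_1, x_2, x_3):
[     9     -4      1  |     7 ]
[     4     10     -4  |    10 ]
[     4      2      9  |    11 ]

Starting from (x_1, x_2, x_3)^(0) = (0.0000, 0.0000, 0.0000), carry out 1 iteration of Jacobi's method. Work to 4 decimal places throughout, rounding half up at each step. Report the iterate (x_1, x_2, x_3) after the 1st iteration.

(0.7778, 1.0000, 1.2222)

Iteration 1:
  x_1 = (7 - (-4)·0.0000 - (1)·0.0000) / (9) = 0.7778
  x_2 = (10 - (4)·0.0000 - (-4)·0.0000) / (10) = 1.0000
  x_3 = (11 - (4)·0.0000 - (2)·0.0000) / (9) = 1.2222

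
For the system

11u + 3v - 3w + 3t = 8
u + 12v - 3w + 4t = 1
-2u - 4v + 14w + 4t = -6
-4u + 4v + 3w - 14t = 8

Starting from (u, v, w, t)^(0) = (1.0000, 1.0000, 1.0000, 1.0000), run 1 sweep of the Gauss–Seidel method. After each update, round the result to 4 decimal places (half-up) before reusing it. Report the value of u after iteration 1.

0.4545

Iteration 1:
  u = (8 - (3)·1.0000 - (-3)·1.0000 - (3)·1.0000) / (11) = 0.4545
  v = (1 - (1)·0.4545 - (-3)·1.0000 - (4)·1.0000) / (12) = -0.0379
  w = (-6 - (-2)·0.4545 - (-4)·-0.0379 - (4)·1.0000) / (14) = -0.6602
  t = (8 - (-4)·0.4545 - (4)·-0.0379 - (3)·-0.6602) / (-14) = -0.8536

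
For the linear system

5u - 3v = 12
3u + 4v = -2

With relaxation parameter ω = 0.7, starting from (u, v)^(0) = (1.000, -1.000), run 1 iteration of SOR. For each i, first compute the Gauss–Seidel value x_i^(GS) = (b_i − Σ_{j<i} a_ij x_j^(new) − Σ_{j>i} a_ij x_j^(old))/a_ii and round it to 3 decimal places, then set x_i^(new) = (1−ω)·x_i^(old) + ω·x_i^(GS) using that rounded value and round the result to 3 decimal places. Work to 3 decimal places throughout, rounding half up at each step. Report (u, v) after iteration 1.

(1.560, -1.469)

Iteration 1:
  u: GS value = (12 - (-3)·-1.000) / (5) = 1.800;  u ← (1−ω)·1.000 + ω·1.800 = 1.560
  v: GS value = (-2 - (3)·1.560) / (4) = -1.670;  v ← (1−ω)·-1.000 + ω·-1.670 = -1.469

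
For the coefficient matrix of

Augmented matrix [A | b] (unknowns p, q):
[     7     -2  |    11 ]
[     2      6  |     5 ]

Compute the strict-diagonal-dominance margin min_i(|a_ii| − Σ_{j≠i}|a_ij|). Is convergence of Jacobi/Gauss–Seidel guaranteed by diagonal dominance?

4

row 1: |7| − (2) = 5
row 2: |6| − (2) = 4
minimum over rows = 4 → strictly diagonally dominant (convergence guaranteed)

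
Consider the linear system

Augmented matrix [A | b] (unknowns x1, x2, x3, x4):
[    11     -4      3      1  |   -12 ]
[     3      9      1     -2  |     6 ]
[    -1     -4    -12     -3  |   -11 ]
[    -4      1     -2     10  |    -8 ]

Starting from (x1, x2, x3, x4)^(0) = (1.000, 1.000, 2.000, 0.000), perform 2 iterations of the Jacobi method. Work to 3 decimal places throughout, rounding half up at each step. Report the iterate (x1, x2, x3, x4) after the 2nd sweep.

(-1.178, 1.013, 1.011, -1.220)

Iteration 1:
  x1 = (-12 - (-4)·1.000 - (3)·2.000 - (1)·0.000) / (11) = -1.273
  x2 = (6 - (3)·1.000 - (1)·2.000 - (-2)·0.000) / (9) = 0.111
  x3 = (-11 - (-1)·1.000 - (-4)·1.000 - (-3)·0.000) / (-12) = 0.500
  x4 = (-8 - (-4)·1.000 - (1)·1.000 - (-2)·2.000) / (10) = -0.100
Iteration 2:
  x1 = (-12 - (-4)·0.111 - (3)·0.500 - (1)·-0.100) / (11) = -1.178
  x2 = (6 - (3)·-1.273 - (1)·0.500 - (-2)·-0.100) / (9) = 1.013
  x3 = (-11 - (-1)·-1.273 - (-4)·0.111 - (-3)·-0.100) / (-12) = 1.011
  x4 = (-8 - (-4)·-1.273 - (1)·0.111 - (-2)·0.500) / (10) = -1.220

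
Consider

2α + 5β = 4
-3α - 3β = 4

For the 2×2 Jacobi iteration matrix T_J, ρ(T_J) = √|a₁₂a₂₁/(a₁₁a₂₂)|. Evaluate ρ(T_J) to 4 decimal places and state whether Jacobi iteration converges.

1.5811

a₁₂a₂₁/(a₁₁a₂₂) = (5)·(-3) / ((2)·(-3)) = 2.500000
ρ = √|2.500000| = √2.500000 = 1.5811
ρ > 1, so Jacobi diverges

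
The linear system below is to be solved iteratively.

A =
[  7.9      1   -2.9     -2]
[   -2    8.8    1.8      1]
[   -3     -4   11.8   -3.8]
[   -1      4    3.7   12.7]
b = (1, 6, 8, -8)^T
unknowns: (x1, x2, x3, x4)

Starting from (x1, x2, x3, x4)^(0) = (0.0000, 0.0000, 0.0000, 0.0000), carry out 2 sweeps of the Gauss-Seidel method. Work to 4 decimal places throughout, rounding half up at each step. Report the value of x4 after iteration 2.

Iteration 1:
  x1 = (1 - (1)·0.0000 - (-2.9)·0.0000 - (-2)·0.0000) / (7.9) = 0.1266
  x2 = (6 - (-2)·0.1266 - (1.8)·0.0000 - (1)·0.0000) / (8.8) = 0.7106
  x3 = (8 - (-3)·0.1266 - (-4)·0.7106 - (-3.8)·0.0000) / (11.8) = 0.9510
  x4 = (-8 - (-1)·0.1266 - (4)·0.7106 - (3.7)·0.9510) / (12.7) = -1.1208
Iteration 2:
  x1 = (1 - (1)·0.7106 - (-2.9)·0.9510 - (-2)·-1.1208) / (7.9) = 0.1020
  x2 = (6 - (-2)·0.1020 - (1.8)·0.9510 - (1)·-1.1208) / (8.8) = 0.6378
  x3 = (8 - (-3)·0.1020 - (-4)·0.6378 - (-3.8)·-1.1208) / (11.8) = 0.5592
  x4 = (-8 - (-1)·0.1020 - (4)·0.6378 - (3.7)·0.5592) / (12.7) = -0.9857

-0.9857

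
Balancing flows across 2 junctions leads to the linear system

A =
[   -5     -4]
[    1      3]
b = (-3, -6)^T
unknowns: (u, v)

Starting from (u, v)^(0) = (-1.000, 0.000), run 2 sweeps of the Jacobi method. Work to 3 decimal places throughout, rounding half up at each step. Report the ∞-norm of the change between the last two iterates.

Iteration 1:
  u = (-3 - (-4)·0.000) / (-5) = 0.600
  v = (-6 - (1)·-1.000) / (3) = -1.667
Iteration 2:
  u = (-3 - (-4)·-1.667) / (-5) = 1.934
  v = (-6 - (1)·0.600) / (3) = -2.200
Change: (1.334, -0.533) → max |·| = 1.334

1.334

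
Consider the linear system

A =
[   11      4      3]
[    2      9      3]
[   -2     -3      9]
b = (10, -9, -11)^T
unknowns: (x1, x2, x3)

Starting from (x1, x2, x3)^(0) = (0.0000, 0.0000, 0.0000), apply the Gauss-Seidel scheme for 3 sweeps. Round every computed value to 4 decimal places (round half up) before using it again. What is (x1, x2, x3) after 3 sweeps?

Iteration 1:
  x1 = (10 - (4)·0.0000 - (3)·0.0000) / (11) = 0.9091
  x2 = (-9 - (2)·0.9091 - (3)·0.0000) / (9) = -1.2020
  x3 = (-11 - (-2)·0.9091 - (-3)·-1.2020) / (9) = -1.4209
Iteration 2:
  x1 = (10 - (4)·-1.2020 - (3)·-1.4209) / (11) = 1.7337
  x2 = (-9 - (2)·1.7337 - (3)·-1.4209) / (9) = -0.9116
  x3 = (-11 - (-2)·1.7337 - (-3)·-0.9116) / (9) = -1.1408
Iteration 3:
  x1 = (10 - (4)·-0.9116 - (3)·-1.1408) / (11) = 1.5517
  x2 = (-9 - (2)·1.5517 - (3)·-1.1408) / (9) = -0.9646
  x3 = (-11 - (-2)·1.5517 - (-3)·-0.9646) / (9) = -1.1989

(1.5517, -0.9646, -1.1989)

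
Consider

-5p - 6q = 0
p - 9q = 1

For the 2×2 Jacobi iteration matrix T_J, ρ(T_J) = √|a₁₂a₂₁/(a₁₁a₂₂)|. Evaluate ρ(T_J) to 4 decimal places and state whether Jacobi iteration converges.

a₁₂a₂₁/(a₁₁a₂₂) = (-6)·(1) / ((-5)·(-9)) = -0.133333
ρ = √|-0.133333| = √0.133333 = 0.3651
ρ < 1, so Jacobi converges

0.3651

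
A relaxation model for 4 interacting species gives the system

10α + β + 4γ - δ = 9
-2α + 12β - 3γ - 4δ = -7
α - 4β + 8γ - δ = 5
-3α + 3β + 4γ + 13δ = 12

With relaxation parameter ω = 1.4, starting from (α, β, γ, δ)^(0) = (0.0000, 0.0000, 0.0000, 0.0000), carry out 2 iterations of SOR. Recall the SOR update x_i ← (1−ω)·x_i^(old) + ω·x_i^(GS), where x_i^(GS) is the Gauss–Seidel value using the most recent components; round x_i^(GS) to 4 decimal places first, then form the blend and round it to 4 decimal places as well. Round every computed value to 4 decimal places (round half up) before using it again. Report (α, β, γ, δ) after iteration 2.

Iteration 1:
  α: GS value = (9 - (1)·0.0000 - (4)·0.0000 - (-1)·0.0000) / (10) = 0.9000;  α ← (1−ω)·0.0000 + ω·0.9000 = 1.2600
  β: GS value = (-7 - (-2)·1.2600 - (-3)·0.0000 - (-4)·0.0000) / (12) = -0.3733;  β ← (1−ω)·0.0000 + ω·-0.3733 = -0.5226
  γ: GS value = (5 - (1)·1.2600 - (-4)·-0.5226 - (-1)·0.0000) / (8) = 0.2062;  γ ← (1−ω)·0.0000 + ω·0.2062 = 0.2887
  δ: GS value = (12 - (-3)·1.2600 - (3)·-0.5226 - (4)·0.2887) / (13) = 1.2456;  δ ← (1−ω)·0.0000 + ω·1.2456 = 1.7438
Iteration 2:
  α: GS value = (9 - (1)·-0.5226 - (4)·0.2887 - (-1)·1.7438) / (10) = 1.0112;  α ← (1−ω)·1.2600 + ω·1.0112 = 0.9117
  β: GS value = (-7 - (-2)·0.9117 - (-3)·0.2887 - (-4)·1.7438) / (12) = 0.2221;  β ← (1−ω)·-0.5226 + ω·0.2221 = 0.5200
  γ: GS value = (5 - (1)·0.9117 - (-4)·0.5200 - (-1)·1.7438) / (8) = 0.9890;  γ ← (1−ω)·0.2887 + ω·0.9890 = 1.2691
  δ: GS value = (12 - (-3)·0.9117 - (3)·0.5200 - (4)·1.2691) / (13) = 0.6230;  δ ← (1−ω)·1.7438 + ω·0.6230 = 0.1747

(0.9117, 0.5200, 1.2691, 0.1747)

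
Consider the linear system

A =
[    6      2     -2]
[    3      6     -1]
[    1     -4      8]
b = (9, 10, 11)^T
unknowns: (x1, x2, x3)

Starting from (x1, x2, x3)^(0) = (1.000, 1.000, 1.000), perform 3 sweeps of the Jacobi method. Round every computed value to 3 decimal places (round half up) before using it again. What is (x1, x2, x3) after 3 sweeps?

Iteration 1:
  x1 = (9 - (2)·1.000 - (-2)·1.000) / (6) = 1.500
  x2 = (10 - (3)·1.000 - (-1)·1.000) / (6) = 1.333
  x3 = (11 - (1)·1.000 - (-4)·1.000) / (8) = 1.750
Iteration 2:
  x1 = (9 - (2)·1.333 - (-2)·1.750) / (6) = 1.639
  x2 = (10 - (3)·1.500 - (-1)·1.750) / (6) = 1.208
  x3 = (11 - (1)·1.500 - (-4)·1.333) / (8) = 1.854
Iteration 3:
  x1 = (9 - (2)·1.208 - (-2)·1.854) / (6) = 1.715
  x2 = (10 - (3)·1.639 - (-1)·1.854) / (6) = 1.156
  x3 = (11 - (1)·1.639 - (-4)·1.208) / (8) = 1.774

(1.715, 1.156, 1.774)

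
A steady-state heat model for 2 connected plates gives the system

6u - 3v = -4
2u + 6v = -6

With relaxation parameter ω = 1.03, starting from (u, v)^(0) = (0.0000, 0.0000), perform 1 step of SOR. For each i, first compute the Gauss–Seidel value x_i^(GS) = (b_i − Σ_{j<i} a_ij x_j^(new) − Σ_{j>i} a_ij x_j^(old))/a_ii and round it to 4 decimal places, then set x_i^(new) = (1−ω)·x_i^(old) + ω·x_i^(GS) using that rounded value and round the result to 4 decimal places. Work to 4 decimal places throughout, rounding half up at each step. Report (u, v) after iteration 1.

(-0.6867, -0.7942)

Iteration 1:
  u: GS value = (-4 - (-3)·0.0000) / (6) = -0.6667;  u ← (1−ω)·0.0000 + ω·-0.6667 = -0.6867
  v: GS value = (-6 - (2)·-0.6867) / (6) = -0.7711;  v ← (1−ω)·0.0000 + ω·-0.7711 = -0.7942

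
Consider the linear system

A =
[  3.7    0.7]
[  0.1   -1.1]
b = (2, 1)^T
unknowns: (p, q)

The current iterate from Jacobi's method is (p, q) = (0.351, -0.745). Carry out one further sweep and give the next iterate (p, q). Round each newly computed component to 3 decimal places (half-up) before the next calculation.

One sweep:
  p = (2 - (0.7)·-0.745) / (3.7) = 0.681
  q = (1 - (0.1)·0.351) / (-1.1) = -0.877

(0.681, -0.877)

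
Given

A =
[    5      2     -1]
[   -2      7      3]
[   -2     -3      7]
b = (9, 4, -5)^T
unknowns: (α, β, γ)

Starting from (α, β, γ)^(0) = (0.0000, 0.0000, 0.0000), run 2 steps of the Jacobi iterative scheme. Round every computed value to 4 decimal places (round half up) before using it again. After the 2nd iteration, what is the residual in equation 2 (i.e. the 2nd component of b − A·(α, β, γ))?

-3.0201

Iteration 1:
  α = (9 - (2)·0.0000 - (-1)·0.0000) / (5) = 1.8000
  β = (4 - (-2)·0.0000 - (3)·0.0000) / (7) = 0.5714
  γ = (-5 - (-2)·0.0000 - (-3)·0.0000) / (7) = -0.7143
Iteration 2:
  α = (9 - (2)·0.5714 - (-1)·-0.7143) / (5) = 1.4286
  β = (4 - (-2)·1.8000 - (3)·-0.7143) / (7) = 1.3918
  γ = (-5 - (-2)·1.8000 - (-3)·0.5714) / (7) = 0.0449
Residual b − A·x = (-0.8817, -3.0201, 1.7183)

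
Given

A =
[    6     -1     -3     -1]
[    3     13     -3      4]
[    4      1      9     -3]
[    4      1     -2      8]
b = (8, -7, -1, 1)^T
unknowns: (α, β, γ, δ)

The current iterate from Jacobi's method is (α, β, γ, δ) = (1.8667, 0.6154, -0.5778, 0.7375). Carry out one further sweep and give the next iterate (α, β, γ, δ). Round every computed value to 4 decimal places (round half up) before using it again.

(1.2699, -1.3295, -0.7633, -1.0297)

One sweep:
  α = (8 - (-1)·0.6154 - (-3)·-0.5778 - (-1)·0.7375) / (6) = 1.2699
  β = (-7 - (3)·1.8667 - (-3)·-0.5778 - (4)·0.7375) / (13) = -1.3295
  γ = (-1 - (4)·1.8667 - (1)·0.6154 - (-3)·0.7375) / (9) = -0.7633
  δ = (1 - (4)·1.8667 - (1)·0.6154 - (-2)·-0.5778) / (8) = -1.0297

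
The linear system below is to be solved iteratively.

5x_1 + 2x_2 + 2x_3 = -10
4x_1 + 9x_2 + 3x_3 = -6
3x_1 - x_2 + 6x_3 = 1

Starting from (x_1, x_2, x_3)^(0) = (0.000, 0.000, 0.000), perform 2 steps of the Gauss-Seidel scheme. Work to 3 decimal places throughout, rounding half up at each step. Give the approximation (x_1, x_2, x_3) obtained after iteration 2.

Iteration 1:
  x_1 = (-10 - (2)·0.000 - (2)·0.000) / (5) = -2.000
  x_2 = (-6 - (4)·-2.000 - (3)·0.000) / (9) = 0.222
  x_3 = (1 - (3)·-2.000 - (-1)·0.222) / (6) = 1.204
Iteration 2:
  x_1 = (-10 - (2)·0.222 - (2)·1.204) / (5) = -2.570
  x_2 = (-6 - (4)·-2.570 - (3)·1.204) / (9) = 0.074
  x_3 = (1 - (3)·-2.570 - (-1)·0.074) / (6) = 1.464

(-2.570, 0.074, 1.464)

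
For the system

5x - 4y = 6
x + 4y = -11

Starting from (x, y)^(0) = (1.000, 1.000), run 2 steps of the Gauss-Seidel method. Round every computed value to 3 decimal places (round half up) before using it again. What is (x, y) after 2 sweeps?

(-1.400, -2.400)

Iteration 1:
  x = (6 - (-4)·1.000) / (5) = 2.000
  y = (-11 - (1)·2.000) / (4) = -3.250
Iteration 2:
  x = (6 - (-4)·-3.250) / (5) = -1.400
  y = (-11 - (1)·-1.400) / (4) = -2.400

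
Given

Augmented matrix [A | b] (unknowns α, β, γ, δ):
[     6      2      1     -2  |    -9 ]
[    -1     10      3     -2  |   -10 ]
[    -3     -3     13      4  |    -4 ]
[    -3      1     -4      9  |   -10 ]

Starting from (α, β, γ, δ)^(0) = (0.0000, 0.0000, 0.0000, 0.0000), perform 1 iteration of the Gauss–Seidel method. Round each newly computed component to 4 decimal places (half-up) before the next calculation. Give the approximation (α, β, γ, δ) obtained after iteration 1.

(-1.5000, -1.1500, -0.9192, -1.8919)

Iteration 1:
  α = (-9 - (2)·0.0000 - (1)·0.0000 - (-2)·0.0000) / (6) = -1.5000
  β = (-10 - (-1)·-1.5000 - (3)·0.0000 - (-2)·0.0000) / (10) = -1.1500
  γ = (-4 - (-3)·-1.5000 - (-3)·-1.1500 - (4)·0.0000) / (13) = -0.9192
  δ = (-10 - (-3)·-1.5000 - (1)·-1.1500 - (-4)·-0.9192) / (9) = -1.8919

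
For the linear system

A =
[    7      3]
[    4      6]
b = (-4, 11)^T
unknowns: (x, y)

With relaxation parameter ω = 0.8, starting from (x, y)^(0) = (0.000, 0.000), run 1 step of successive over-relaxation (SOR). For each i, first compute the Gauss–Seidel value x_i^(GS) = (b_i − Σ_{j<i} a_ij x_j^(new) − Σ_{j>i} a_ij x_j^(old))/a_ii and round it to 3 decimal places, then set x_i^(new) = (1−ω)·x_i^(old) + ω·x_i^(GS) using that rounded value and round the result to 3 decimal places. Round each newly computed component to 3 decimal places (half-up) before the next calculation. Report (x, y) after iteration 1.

(-0.457, 1.710)

Iteration 1:
  x: GS value = (-4 - (3)·0.000) / (7) = -0.571;  x ← (1−ω)·0.000 + ω·-0.571 = -0.457
  y: GS value = (11 - (4)·-0.457) / (6) = 2.138;  y ← (1−ω)·0.000 + ω·2.138 = 1.710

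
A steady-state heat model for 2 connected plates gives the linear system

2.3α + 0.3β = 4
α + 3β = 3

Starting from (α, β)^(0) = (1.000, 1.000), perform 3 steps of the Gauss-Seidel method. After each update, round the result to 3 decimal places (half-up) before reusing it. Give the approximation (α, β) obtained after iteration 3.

Iteration 1:
  α = (4 - (0.3)·1.000) / (2.3) = 1.609
  β = (3 - (1)·1.609) / (3) = 0.464
Iteration 2:
  α = (4 - (0.3)·0.464) / (2.3) = 1.679
  β = (3 - (1)·1.679) / (3) = 0.440
Iteration 3:
  α = (4 - (0.3)·0.440) / (2.3) = 1.682
  β = (3 - (1)·1.682) / (3) = 0.439

(1.682, 0.439)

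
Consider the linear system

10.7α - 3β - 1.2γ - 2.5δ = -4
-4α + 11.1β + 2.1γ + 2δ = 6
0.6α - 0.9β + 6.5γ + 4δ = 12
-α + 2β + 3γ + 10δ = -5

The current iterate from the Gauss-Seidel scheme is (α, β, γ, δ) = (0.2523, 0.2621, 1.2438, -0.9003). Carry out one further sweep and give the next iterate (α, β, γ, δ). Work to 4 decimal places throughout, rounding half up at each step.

(-0.3712, 0.3337, 2.4807, -1.3481)

One sweep:
  α = (-4 - (-3)·0.2621 - (-1.2)·1.2438 - (-2.5)·-0.9003) / (10.7) = -0.3712
  β = (6 - (-4)·-0.3712 - (2.1)·1.2438 - (2)·-0.9003) / (11.1) = 0.3337
  γ = (12 - (0.6)·-0.3712 - (-0.9)·0.3337 - (4)·-0.9003) / (6.5) = 2.4807
  δ = (-5 - (-1)·-0.3712 - (2)·0.3337 - (3)·2.4807) / (10) = -1.3481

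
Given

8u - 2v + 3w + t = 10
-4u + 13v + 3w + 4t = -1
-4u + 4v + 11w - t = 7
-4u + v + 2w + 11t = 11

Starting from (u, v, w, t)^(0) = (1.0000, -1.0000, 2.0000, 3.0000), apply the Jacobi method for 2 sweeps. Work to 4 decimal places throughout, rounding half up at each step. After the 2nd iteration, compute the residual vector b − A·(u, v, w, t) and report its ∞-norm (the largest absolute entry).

Iteration 1:
  u = (10 - (-2)·-1.0000 - (3)·2.0000 - (1)·3.0000) / (8) = -0.1250
  v = (-1 - (-4)·1.0000 - (3)·2.0000 - (4)·3.0000) / (13) = -1.1538
  w = (7 - (-4)·1.0000 - (4)·-1.0000 - (-1)·3.0000) / (11) = 1.6364
  t = (11 - (-4)·1.0000 - (1)·-1.0000 - (2)·2.0000) / (11) = 1.0909
Iteration 2:
  u = (10 - (-2)·-1.1538 - (3)·1.6364 - (1)·1.0909) / (8) = 0.2115
  v = (-1 - (-4)·-0.1250 - (3)·1.6364 - (4)·1.0909) / (13) = -0.8287
  w = (7 - (-4)·-0.1250 - (4)·-1.1538 - (-1)·1.0909) / (11) = 1.1096
  t = (11 - (-4)·-0.1250 - (1)·-1.1538 - (2)·1.6364) / (11) = 0.7619
Residual b − A·x = (2.5599, 4.2427, -0.2829, 2.0746); ∞-norm = 4.2427

4.2427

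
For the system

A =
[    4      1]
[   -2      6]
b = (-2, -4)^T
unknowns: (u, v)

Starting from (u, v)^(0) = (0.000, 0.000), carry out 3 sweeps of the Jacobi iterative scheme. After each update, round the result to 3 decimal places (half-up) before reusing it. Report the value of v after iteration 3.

-0.778

Iteration 1:
  u = (-2 - (1)·0.000) / (4) = -0.500
  v = (-4 - (-2)·0.000) / (6) = -0.667
Iteration 2:
  u = (-2 - (1)·-0.667) / (4) = -0.333
  v = (-4 - (-2)·-0.500) / (6) = -0.833
Iteration 3:
  u = (-2 - (1)·-0.833) / (4) = -0.292
  v = (-4 - (-2)·-0.333) / (6) = -0.778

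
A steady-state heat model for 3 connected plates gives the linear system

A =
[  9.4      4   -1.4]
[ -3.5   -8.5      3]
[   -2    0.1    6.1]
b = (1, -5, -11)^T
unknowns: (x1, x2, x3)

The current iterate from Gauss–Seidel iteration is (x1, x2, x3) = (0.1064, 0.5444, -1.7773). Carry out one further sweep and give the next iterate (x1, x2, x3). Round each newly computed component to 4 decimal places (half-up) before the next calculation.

One sweep:
  x1 = (1 - (4)·0.5444 - (-1.4)·-1.7773) / (9.4) = -0.3900
  x2 = (-5 - (-3.5)·-0.3900 - (3)·-1.7773) / (-8.5) = 0.1215
  x3 = (-11 - (-2)·-0.3900 - (0.1)·0.1215) / (6.1) = -1.9331

(-0.3900, 0.1215, -1.9331)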